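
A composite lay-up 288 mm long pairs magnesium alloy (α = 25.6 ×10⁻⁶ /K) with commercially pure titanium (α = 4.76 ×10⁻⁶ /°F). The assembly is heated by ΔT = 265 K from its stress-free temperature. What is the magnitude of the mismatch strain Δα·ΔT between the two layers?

4.51×10⁻³

commercially pure titanium: α = 4.76×10⁻⁶/°F × 9/5 = 8.57×10⁻⁶/K.
Δα = |25.6 − 8.57|×10⁻⁶/K = 17.0×10⁻⁶/K.
Mismatch strain = Δα·ΔT = 17.0×10⁻⁶ × 265.0 = 4.51×10⁻³.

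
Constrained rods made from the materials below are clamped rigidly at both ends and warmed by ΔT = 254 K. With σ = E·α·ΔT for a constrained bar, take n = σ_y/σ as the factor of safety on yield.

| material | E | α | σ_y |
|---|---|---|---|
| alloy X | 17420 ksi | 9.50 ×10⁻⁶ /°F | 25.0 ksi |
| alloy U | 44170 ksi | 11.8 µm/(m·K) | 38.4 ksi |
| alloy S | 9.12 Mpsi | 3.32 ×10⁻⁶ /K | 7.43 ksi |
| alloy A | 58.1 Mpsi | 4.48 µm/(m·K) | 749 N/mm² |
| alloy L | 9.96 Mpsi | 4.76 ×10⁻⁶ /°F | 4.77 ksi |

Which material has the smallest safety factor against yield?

Per material, after unit conversion:
  alloy X: E = 120.1, α = 17.1, σ_y = 172.4 → σ = 522 MPa, n = 0.330
  alloy U: E = 304.5, α = 11.8, σ_y = 264.8 → σ = 913 MPa, n = 0.290
  alloy S: E = 62.88, α = 3.32, σ_y = 51.23 → σ = 53.0 MPa, n = 0.966
  alloy A: E = 400.6, α = 4.48, σ_y = 749.0 → σ = 456 MPa, n = 1.64
  alloy L: E = 68.67, α = 8.57, σ_y = 32.89 → σ = 149 MPa, n = 0.220
Smallest n: alloy L with n = 0.220.

alloy L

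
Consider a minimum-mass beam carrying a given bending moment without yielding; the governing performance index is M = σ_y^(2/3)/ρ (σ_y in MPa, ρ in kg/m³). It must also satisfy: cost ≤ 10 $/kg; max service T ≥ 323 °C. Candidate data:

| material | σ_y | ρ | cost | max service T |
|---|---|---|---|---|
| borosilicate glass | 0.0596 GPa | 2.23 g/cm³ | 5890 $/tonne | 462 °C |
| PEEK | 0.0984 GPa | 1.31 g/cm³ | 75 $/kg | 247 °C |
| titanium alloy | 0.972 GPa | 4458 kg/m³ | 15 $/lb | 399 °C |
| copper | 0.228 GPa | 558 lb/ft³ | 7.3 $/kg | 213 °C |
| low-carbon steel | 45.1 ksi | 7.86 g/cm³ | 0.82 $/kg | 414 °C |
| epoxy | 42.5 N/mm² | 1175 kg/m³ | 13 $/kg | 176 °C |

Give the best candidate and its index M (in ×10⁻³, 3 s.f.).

Screen on constraints: cost ≤ 10 $/kg; max service T ≥ 323 °C. Survivors: borosilicate glass, low-carbon steel.
Putting every candidate on a common basis:
  borosilicate glass: σ_y = 59.60 MPa, ρ = 2230 kg/m³
  low-carbon steel: σ_y = 311.0 MPa, ρ = 7860 kg/m³
  borosilicate glass: M = 6.84×10⁻³
  low-carbon steel: M = 5.84×10⁻³
Highest index: borosilicate glass.

borosilicate glass, M = 6.84×10⁻³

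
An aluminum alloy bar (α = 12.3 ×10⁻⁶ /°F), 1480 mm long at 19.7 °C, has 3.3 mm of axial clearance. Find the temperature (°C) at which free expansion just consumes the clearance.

α = 12.3×10⁻⁶/°F × 9/5 = 22.1×10⁻⁶/K.
α·L₀·ΔT = 3.3 mm ⇒ ΔT = 3.3 / (22.1×10⁻⁶ × 1480.0) = 100.7 K.
T = 19.7 + 100.7 = 120.4 °C.

120 °C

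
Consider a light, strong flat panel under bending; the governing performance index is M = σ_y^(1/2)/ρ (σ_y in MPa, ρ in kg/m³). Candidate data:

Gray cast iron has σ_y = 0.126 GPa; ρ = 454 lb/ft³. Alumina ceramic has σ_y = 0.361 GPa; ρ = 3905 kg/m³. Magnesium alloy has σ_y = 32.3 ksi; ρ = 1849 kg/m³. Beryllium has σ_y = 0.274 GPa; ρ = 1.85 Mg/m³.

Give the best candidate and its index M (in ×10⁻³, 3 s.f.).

Convert each candidate to consistent units, then evaluate M:
  gray cast iron: σ_y = 126.0 MPa, ρ = 7272 kg/m³
  alumina ceramic: σ_y = 361.0 MPa, ρ = 3905 kg/m³
  magnesium alloy: σ_y = 222.7 MPa, ρ = 1849 kg/m³
  beryllium: σ_y = 274.0 MPa, ρ = 1850 kg/m³
  beryllium: M = 8.95×10⁻³
  magnesium alloy: M = 8.07×10⁻³
  alumina ceramic: M = 4.87×10⁻³
  gray cast iron: M = 1.54×10⁻³
Beryllium has the largest M.

beryllium, M = 8.95×10⁻³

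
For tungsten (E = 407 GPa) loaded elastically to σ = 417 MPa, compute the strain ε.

1.02×10⁻³

ε = σ/E = 417 / 407000 = 1.02×10⁻³.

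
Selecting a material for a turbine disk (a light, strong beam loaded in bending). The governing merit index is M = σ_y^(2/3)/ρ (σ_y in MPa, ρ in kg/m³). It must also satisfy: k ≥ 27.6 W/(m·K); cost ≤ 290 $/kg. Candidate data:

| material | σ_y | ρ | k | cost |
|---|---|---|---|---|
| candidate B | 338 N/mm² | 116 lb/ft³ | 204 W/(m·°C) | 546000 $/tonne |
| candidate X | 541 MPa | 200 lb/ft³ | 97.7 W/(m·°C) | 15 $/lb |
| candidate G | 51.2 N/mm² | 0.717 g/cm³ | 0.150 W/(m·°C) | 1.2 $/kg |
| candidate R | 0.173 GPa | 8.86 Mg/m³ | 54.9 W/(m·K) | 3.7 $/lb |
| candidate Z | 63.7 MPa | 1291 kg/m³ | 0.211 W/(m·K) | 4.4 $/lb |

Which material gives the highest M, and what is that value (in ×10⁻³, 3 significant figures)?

Screen on constraints: k ≥ 27.6 W/(m·K); cost ≤ 290 $/kg. Survivors: candidate X, candidate R.
In SI units:
  candidate X: σ_y = 541.0 MPa, ρ = 3204 kg/m³
  candidate R: σ_y = 173.0 MPa, ρ = 8860 kg/m³
  candidate X: M = 20.7×10⁻³
  candidate R: M = 3.50×10⁻³
Candidate X ranks first.

candidate X, M = 20.7×10⁻³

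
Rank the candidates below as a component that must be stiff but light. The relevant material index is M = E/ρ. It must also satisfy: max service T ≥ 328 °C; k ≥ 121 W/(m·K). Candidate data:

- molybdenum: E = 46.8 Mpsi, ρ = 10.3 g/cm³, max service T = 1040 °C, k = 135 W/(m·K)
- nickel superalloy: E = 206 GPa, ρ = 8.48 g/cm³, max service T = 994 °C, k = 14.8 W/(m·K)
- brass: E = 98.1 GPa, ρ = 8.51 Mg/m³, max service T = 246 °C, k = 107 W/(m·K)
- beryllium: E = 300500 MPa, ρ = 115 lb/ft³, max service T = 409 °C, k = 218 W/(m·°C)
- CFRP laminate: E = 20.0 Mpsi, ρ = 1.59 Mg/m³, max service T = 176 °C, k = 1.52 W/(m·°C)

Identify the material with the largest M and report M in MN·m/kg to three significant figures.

beryllium, M = 163 MN·m/kg

Screen on constraints: max service T ≥ 328 °C; k ≥ 121 W/(m·K). Survivors: molybdenum, beryllium.
After converting to SI:
  molybdenum: E = 322.7 GPa, ρ = 10300 kg/m³
  beryllium: E = 300.5 GPa, ρ = 1842 kg/m³
  beryllium: M = 163 MN·m/kg
  molybdenum: M = 31.3 MN·m/kg
Highest index: beryllium.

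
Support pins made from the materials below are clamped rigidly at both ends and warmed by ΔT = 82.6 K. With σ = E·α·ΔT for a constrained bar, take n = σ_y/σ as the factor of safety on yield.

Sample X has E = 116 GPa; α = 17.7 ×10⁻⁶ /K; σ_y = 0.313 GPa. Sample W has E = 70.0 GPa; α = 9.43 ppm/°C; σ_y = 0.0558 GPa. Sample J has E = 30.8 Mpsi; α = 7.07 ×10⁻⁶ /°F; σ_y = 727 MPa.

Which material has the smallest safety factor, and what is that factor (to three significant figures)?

Per material, after unit conversion:
  sample X: E = 116.0, α = 17.7, σ_y = 313.0 → σ = 170 MPa, n = 1.85
  sample W: E = 70.00, α = 9.43, σ_y = 55.80 → σ = 54.5 MPa, n = 1.02
  sample J: E = 212.4, α = 12.7, σ_y = 727.0 → σ = 223 MPa, n = 3.26
Smallest n: sample W with n = 1.02.

sample W, n = 1.02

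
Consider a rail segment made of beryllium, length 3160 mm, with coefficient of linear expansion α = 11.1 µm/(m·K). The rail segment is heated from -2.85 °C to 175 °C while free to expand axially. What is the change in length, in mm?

6.24 mm

ΔT = 175 − (-2.85) = 177.8 K.
ΔL = α·L₀·ΔT = 11.1×10⁻⁶ × 3160 mm × 177.8 K = 6.24 mm.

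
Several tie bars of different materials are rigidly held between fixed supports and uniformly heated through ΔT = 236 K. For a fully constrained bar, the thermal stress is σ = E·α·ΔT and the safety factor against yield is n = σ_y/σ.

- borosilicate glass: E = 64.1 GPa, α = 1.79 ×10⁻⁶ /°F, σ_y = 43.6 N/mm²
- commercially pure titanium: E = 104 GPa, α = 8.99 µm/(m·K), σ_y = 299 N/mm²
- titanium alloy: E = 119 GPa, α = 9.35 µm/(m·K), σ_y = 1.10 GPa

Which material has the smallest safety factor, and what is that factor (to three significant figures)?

borosilicate glass, n = 0.895

Converting E to GPa, α to ×10⁻⁶/K, σ_y to MPa, then σ and n for each:
  borosilicate glass: E = 64.10, α = 3.22, σ_y = 43.60 → σ = 48.7 MPa, n = 0.895
  commercially pure titanium: E = 104.0, α = 8.99, σ_y = 299.0 → σ = 221 MPa, n = 1.36
  titanium alloy: E = 119.0, α = 9.35, σ_y = 1100 → σ = 263 MPa, n = 4.19
Smallest n: borosilicate glass with n = 0.895.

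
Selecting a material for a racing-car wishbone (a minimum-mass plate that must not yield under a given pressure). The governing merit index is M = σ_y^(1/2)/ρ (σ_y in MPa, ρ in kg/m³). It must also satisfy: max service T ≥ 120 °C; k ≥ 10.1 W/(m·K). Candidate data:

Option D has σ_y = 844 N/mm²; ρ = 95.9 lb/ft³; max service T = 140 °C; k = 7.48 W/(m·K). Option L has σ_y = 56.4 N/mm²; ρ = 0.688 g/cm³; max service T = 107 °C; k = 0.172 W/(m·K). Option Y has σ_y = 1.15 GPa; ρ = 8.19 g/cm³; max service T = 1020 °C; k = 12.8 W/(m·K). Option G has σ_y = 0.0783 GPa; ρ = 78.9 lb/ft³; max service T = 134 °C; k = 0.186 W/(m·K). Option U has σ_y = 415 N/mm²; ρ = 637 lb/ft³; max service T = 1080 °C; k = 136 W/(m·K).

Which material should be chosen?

Screen on constraints: max service T ≥ 120 °C; k ≥ 10.1 W/(m·K). Survivors: option Y, option U.
Putting every candidate on a common basis:
  option Y: σ_y = 1150 MPa, ρ = 8190 kg/m³
  option U: σ_y = 415.0 MPa, ρ = 10200 kg/m³
  option Y: M = 4.14×10⁻³
  option U: M = 2.00×10⁻³
Option Y ranks first.

option Y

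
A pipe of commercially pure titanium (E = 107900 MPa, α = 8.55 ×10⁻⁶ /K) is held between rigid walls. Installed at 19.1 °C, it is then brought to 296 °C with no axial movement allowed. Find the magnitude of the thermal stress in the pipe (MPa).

255 MPa

E = 107900 MPa = 107.9 GPa.
ΔT = 276.9 K. Constrained thermal stress σ = E·α·ΔT = 107.9×10³ MPa × 8.55×10⁻⁶ × 276.9 = 255 MPa (compressive).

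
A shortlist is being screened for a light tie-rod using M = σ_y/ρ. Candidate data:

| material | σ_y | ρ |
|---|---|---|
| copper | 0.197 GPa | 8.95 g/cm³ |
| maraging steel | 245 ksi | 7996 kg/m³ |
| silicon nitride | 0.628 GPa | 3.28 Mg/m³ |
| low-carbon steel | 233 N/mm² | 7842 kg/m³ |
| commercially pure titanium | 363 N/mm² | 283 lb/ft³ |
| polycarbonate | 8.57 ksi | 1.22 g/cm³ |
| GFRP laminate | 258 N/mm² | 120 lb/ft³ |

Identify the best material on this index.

Convert each candidate to consistent units, then evaluate M:
  copper: σ_y = 197.0 MPa, ρ = 8950 kg/m³
  maraging steel: σ_y = 1689 MPa, ρ = 7996 kg/m³
  silicon nitride: σ_y = 628.0 MPa, ρ = 3280 kg/m³
  low-carbon steel: σ_y = 233.0 MPa, ρ = 7842 kg/m³
  commercially pure titanium: σ_y = 363.0 MPa, ρ = 4533 kg/m³
  polycarbonate: σ_y = 59.09 MPa, ρ = 1220 kg/m³
  GFRP laminate: σ_y = 258.0 MPa, ρ = 1922 kg/m³
  maraging steel: M = 211 kN·m/kg
  silicon nitride: M = 191 kN·m/kg
  GFRP laminate: M = 134 kN·m/kg
  commercially pure titanium: M = 80.1 kN·m/kg
  polycarbonate: M = 48.4 kN·m/kg
  low-carbon steel: M = 29.7 kN·m/kg
  copper: M = 22.0 kN·m/kg
Maraging steel ranks first.

maraging steel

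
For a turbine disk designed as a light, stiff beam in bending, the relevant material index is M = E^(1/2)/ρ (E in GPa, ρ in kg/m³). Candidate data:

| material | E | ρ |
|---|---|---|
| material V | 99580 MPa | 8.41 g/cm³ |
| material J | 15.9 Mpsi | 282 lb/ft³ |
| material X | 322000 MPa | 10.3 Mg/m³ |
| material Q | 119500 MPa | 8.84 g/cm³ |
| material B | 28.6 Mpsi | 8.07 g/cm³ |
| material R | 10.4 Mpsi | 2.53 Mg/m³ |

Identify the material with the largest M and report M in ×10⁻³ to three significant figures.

After converting to SI:
  material V: E = 99.58 GPa, ρ = 8410 kg/m³
  material J: E = 109.6 GPa, ρ = 4517 kg/m³
  material X: E = 322.0 GPa, ρ = 10300 kg/m³
  material Q: E = 119.5 GPa, ρ = 8840 kg/m³
  material B: E = 197.2 GPa, ρ = 8070 kg/m³
  material R: E = 71.71 GPa, ρ = 2530 kg/m³
  material R: M = 3.35×10⁻³
  material J: M = 2.32×10⁻³
  material X: M = 1.74×10⁻³
  material B: M = 1.74×10⁻³
  material Q: M = 1.24×10⁻³
  material V: M = 1.19×10⁻³
Material R ranks first.

material R, M = 3.35×10⁻³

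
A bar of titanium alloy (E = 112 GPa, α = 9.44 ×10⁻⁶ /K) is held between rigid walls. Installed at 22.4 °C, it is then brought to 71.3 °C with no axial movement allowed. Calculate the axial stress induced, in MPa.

51.7 MPa

ΔT = 48.90 K. Constrained thermal stress σ = E·α·ΔT = 112.0×10³ MPa × 9.44×10⁻⁶ × 48.90 = 51.7 MPa (compressive).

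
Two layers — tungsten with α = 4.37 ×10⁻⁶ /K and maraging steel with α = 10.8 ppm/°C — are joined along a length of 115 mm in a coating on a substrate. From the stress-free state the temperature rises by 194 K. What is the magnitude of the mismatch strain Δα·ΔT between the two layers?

Δα = |4.37 − 10.8|×10⁻⁶/K = 6.43×10⁻⁶/K.
Mismatch strain = Δα·ΔT = 6.43×10⁻⁶ × 194.0 = 1.25×10⁻³.

1.25×10⁻³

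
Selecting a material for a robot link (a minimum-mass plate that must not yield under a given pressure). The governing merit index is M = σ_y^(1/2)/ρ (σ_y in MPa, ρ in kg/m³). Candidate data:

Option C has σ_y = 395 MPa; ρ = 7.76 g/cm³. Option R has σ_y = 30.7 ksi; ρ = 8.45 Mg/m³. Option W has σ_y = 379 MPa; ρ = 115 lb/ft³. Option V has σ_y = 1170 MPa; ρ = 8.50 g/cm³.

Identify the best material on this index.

option W

In SI units:
  option C: σ_y = 395.0 MPa, ρ = 7760 kg/m³
  option R: σ_y = 211.7 MPa, ρ = 8450 kg/m³
  option W: σ_y = 379.0 MPa, ρ = 1842 kg/m³
  option V: σ_y = 1170 MPa, ρ = 8500 kg/m³
  option W: M = 10.6×10⁻³
  option V: M = 4.02×10⁻³
  option C: M = 2.56×10⁻³
  option R: M = 1.72×10⁻³
Highest index: option W.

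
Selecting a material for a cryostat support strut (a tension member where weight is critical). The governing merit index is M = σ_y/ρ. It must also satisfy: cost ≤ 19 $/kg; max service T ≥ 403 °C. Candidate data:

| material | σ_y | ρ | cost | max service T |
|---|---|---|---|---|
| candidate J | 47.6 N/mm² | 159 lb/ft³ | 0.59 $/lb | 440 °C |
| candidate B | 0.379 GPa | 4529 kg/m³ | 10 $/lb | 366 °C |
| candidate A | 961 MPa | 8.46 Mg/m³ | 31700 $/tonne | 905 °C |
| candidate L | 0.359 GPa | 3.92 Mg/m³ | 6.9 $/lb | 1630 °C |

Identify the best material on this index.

candidate L

Screen on constraints: cost ≤ 19 $/kg; max service T ≥ 403 °C. Survivors: candidate J, candidate L.
Putting every candidate on a common basis:
  candidate J: σ_y = 47.60 MPa, ρ = 2547 kg/m³
  candidate L: σ_y = 359.0 MPa, ρ = 3920 kg/m³
  candidate L: M = 91.6 kN·m/kg
  candidate J: M = 18.7 kN·m/kg
Candidate L ranks first.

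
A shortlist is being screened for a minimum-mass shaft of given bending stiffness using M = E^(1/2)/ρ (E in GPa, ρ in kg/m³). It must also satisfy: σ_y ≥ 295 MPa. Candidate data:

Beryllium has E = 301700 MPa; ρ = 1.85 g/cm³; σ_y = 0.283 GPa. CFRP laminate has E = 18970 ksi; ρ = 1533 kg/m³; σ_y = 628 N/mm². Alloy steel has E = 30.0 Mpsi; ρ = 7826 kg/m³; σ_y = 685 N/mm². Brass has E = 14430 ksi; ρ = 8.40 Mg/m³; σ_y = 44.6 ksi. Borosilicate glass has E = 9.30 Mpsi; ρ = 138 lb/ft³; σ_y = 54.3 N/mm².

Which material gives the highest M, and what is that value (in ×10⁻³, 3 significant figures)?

Screen on constraints: σ_y ≥ 295 MPa. Survivors: CFRP laminate, alloy steel, brass.
Putting every candidate on a common basis:
  CFRP laminate: E = 130.8 GPa, ρ = 1533 kg/m³
  alloy steel: E = 206.8 GPa, ρ = 7826 kg/m³
  brass: E = 99.49 GPa, ρ = 8400 kg/m³
  CFRP laminate: M = 7.46×10⁻³
  alloy steel: M = 1.84×10⁻³
  brass: M = 1.19×10⁻³
Highest index: CFRP laminate.

CFRP laminate, M = 7.46×10⁻³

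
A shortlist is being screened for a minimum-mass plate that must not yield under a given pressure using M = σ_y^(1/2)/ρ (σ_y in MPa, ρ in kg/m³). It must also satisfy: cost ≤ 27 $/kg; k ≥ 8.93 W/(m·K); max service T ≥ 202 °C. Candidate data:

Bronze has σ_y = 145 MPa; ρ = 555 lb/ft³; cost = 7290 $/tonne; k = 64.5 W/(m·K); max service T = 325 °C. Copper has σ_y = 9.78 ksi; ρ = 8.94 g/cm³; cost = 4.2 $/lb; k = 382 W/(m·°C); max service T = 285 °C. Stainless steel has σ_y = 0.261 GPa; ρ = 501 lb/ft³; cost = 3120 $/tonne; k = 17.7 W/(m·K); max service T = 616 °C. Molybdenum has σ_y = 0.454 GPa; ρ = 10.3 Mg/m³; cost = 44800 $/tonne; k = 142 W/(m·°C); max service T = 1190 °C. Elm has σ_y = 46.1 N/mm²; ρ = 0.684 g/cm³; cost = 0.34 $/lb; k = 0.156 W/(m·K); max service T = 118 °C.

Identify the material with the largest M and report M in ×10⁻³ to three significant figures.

Screen on constraints: cost ≤ 27 $/kg; k ≥ 8.93 W/(m·K); max service T ≥ 202 °C. Survivors: bronze, copper, stainless steel.
Putting every candidate on a common basis:
  bronze: σ_y = 145.0 MPa, ρ = 8890 kg/m³
  copper: σ_y = 67.43 MPa, ρ = 8940 kg/m³
  stainless steel: σ_y = 261.0 MPa, ρ = 8025 kg/m³
  stainless steel: M = 2.01×10⁻³
  bronze: M = 1.35×10⁻³
  copper: M = 0.919×10⁻³
Stainless steel ranks first.

stainless steel, M = 2.01×10⁻³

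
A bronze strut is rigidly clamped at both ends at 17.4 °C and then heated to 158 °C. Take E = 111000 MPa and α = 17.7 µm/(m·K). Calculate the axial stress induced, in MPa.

276 MPa

E = 111000 MPa = 111.0 GPa.
ΔT = 140.6 K. Constrained thermal stress σ = E·α·ΔT = 111.0×10³ MPa × 17.7×10⁻⁶ × 140.6 = 276 MPa (compressive).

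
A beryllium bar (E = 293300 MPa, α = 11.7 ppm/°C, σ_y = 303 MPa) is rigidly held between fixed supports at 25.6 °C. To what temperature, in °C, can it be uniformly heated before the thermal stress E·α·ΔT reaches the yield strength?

E = 293300 MPa = 293.3 GPa.
E·α·ΔT = 303.0 MPa ⇒ ΔT = 303.0 / (293.3×10³ × 11.7×10⁻⁶) = 88.30 K.
T = 25.6 + 88.30 = 113.9 °C.

114 °C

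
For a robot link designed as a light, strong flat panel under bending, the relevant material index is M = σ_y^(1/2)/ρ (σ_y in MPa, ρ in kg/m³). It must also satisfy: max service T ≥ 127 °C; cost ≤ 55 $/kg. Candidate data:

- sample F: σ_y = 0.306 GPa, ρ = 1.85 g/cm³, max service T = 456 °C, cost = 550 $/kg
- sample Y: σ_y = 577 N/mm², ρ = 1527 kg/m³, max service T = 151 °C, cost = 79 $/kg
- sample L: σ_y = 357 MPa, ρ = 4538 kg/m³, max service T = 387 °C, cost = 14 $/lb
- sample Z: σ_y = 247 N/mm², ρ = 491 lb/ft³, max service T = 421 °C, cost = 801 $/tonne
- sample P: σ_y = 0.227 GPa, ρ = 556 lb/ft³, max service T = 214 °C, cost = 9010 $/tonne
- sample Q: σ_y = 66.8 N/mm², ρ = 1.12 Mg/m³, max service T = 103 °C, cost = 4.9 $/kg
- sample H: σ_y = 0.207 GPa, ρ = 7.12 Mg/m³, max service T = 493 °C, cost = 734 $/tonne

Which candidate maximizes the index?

sample L

Screen on constraints: max service T ≥ 127 °C; cost ≤ 55 $/kg. Survivors: sample L, sample Z, sample P, sample H.
Putting every candidate on a common basis:
  sample L: σ_y = 357.0 MPa, ρ = 4538 kg/m³
  sample Z: σ_y = 247.0 MPa, ρ = 7865 kg/m³
  sample P: σ_y = 227.0 MPa, ρ = 8906 kg/m³
  sample H: σ_y = 207.0 MPa, ρ = 7120 kg/m³
  sample L: M = 4.16×10⁻³
  sample H: M = 2.02×10⁻³
  sample Z: M = 2.00×10⁻³
  sample P: M = 1.69×10⁻³
Sample L has the largest M.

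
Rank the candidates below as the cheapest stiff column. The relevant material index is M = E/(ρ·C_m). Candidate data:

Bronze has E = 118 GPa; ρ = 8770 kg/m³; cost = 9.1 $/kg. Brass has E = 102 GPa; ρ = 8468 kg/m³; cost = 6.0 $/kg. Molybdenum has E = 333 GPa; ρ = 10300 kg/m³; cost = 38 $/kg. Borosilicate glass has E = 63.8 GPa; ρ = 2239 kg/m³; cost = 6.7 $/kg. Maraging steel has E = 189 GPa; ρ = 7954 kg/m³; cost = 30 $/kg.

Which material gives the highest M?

borosilicate glass

Per-candidate index values:
  borosilicate glass: M = 4.25 MN·m per $
  brass: M = 2.01 MN·m per $
  bronze: M = 1.48 MN·m per $
  molybdenum: M = 0.851 MN·m per $
  maraging steel: M = 0.792 MN·m per $
Highest index: borosilicate glass.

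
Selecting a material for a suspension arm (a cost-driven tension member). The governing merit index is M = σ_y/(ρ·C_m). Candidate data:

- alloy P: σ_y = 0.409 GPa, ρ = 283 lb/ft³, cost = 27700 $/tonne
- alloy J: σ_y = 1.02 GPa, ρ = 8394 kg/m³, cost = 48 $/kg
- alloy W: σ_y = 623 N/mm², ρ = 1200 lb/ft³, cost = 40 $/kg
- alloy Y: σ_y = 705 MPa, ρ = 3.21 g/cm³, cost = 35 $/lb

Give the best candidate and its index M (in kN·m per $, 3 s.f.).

alloy P, M = 3.26 kN·m per $

After converting to SI:
  alloy P: σ_y = 409.0 MPa, ρ = 4533 kg/m³, cost = 27.70 $/kg
  alloy J: σ_y = 1020 MPa, ρ = 8394 kg/m³, cost = 48.00 $/kg
  alloy W: σ_y = 623.0 MPa, ρ = 19220 kg/m³, cost = 40.00 $/kg
  alloy Y: σ_y = 705.0 MPa, ρ = 3210 kg/m³, cost = 77.16 $/kg
  alloy P: M = 3.26 kN·m per $
  alloy Y: M = 2.85 kN·m per $
  alloy J: M = 2.53 kN·m per $
  alloy W: M = 0.810 kN·m per $
Highest index: alloy P.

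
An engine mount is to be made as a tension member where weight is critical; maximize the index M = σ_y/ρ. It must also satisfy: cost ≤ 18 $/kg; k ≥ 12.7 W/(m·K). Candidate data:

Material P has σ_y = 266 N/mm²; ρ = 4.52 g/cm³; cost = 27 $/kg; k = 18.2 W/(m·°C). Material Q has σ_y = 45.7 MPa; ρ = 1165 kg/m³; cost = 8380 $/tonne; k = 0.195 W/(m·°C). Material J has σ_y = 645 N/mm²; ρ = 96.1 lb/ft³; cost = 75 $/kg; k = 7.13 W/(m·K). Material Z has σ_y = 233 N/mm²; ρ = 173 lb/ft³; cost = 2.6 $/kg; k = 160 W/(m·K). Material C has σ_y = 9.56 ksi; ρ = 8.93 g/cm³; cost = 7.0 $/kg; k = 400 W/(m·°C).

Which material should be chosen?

Screen on constraints: cost ≤ 18 $/kg; k ≥ 12.7 W/(m·K). Survivors: material Z, material C.
Putting every candidate on a common basis:
  material Z: σ_y = 233.0 MPa, ρ = 2771 kg/m³
  material C: σ_y = 65.91 MPa, ρ = 8930 kg/m³
  material Z: M = 84.1 kN·m/kg
  material C: M = 7.38 kN·m/kg
The maximum is for material Z.

material Z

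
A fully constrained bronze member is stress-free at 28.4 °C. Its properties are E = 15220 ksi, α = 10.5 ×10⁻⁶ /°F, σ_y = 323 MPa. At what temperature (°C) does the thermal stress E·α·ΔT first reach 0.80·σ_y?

E = 15220 ksi = 104.9 GPa.
α = 10.5×10⁻⁶/°F × 9/5 = 18.9×10⁻⁶/K.
E·α·ΔT = 258.4 MPa ⇒ ΔT = 258.4 / (104.9×10³ × 18.9×10⁻⁶) = 130.3 K.
T = 28.4 + 130.3 = 158.7 °C.

159 °C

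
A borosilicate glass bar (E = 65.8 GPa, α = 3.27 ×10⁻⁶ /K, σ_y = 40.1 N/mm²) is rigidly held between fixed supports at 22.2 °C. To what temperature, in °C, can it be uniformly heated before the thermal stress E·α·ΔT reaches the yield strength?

209 °C

σ_y = 40.1 N/mm² = 40.10 MPa.
E·α·ΔT = 40.10 MPa ⇒ ΔT = 40.10 / (65.80×10³ × 3.27×10⁻⁶) = 186.4 K.
T = 22.2 + 186.4 = 208.6 °C.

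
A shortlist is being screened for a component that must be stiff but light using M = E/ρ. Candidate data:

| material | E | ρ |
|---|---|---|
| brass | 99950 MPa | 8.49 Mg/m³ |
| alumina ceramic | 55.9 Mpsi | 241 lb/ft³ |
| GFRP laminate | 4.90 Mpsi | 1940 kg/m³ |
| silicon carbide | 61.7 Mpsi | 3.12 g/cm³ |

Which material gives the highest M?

silicon carbide

Convert each candidate to consistent units, then evaluate M:
  brass: E = 99.95 GPa, ρ = 8490 kg/m³
  alumina ceramic: E = 385.4 GPa, ρ = 3860 kg/m³
  GFRP laminate: E = 33.78 GPa, ρ = 1940 kg/m³
  silicon carbide: E = 425.4 GPa, ρ = 3120 kg/m³
  silicon carbide: M = 136 MN·m/kg
  alumina ceramic: M = 99.8 MN·m/kg
  GFRP laminate: M = 17.4 MN·m/kg
  brass: M = 11.8 MN·m/kg
Silicon carbide ranks first.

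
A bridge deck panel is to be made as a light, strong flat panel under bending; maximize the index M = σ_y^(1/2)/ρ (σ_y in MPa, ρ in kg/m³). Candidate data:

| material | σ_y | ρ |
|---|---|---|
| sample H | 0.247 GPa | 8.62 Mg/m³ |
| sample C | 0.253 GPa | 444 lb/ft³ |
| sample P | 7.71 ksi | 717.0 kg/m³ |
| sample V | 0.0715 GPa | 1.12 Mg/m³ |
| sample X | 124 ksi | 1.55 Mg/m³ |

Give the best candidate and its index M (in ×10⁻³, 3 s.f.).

sample X, M = 18.9×10⁻³

After converting to SI:
  sample H: σ_y = 247.0 MPa, ρ = 8620 kg/m³
  sample C: σ_y = 253.0 MPa, ρ = 7112 kg/m³
  sample P: σ_y = 53.16 MPa, ρ = 717.0 kg/m³
  sample V: σ_y = 71.50 MPa, ρ = 1120 kg/m³
  sample X: σ_y = 855.0 MPa, ρ = 1550 kg/m³
  sample X: M = 18.9×10⁻³
  sample P: M = 10.2×10⁻³
  sample V: M = 7.55×10⁻³
  sample C: M = 2.24×10⁻³
  sample H: M = 1.82×10⁻³
Highest index: sample X.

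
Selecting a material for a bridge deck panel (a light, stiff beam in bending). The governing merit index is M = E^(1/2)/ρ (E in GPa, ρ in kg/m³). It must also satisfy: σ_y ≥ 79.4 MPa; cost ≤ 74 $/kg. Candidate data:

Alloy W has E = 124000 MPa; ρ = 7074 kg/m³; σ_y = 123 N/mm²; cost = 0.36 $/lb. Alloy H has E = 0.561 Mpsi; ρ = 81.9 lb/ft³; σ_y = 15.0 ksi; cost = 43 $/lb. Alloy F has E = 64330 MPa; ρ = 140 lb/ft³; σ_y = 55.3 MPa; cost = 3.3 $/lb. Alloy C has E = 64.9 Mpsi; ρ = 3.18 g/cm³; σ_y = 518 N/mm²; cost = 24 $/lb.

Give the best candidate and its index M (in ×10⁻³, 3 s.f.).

alloy C, M = 6.65×10⁻³

Screen on constraints: σ_y ≥ 79.4 MPa; cost ≤ 74 $/kg. Survivors: alloy W, alloy C.
Putting every candidate on a common basis:
  alloy W: E = 124.0 GPa, ρ = 7074 kg/m³
  alloy C: E = 447.5 GPa, ρ = 3180 kg/m³
  alloy C: M = 6.65×10⁻³
  alloy W: M = 1.57×10⁻³
The maximum is for alloy C.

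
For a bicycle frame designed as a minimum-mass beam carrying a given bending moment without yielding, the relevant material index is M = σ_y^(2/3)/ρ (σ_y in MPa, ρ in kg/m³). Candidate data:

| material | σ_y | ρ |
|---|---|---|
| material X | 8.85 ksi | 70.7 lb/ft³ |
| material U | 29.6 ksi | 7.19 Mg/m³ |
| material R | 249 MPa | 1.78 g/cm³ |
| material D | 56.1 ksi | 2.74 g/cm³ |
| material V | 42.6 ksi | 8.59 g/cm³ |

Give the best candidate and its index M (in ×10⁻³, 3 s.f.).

Normalizing units and computing the index:
  material X: σ_y = 61.02 MPa, ρ = 1133 kg/m³
  material U: σ_y = 204.1 MPa, ρ = 7190 kg/m³
  material R: σ_y = 249.0 MPa, ρ = 1780 kg/m³
  material D: σ_y = 386.8 MPa, ρ = 2740 kg/m³
  material V: σ_y = 293.7 MPa, ρ = 8590 kg/m³
  material R: M = 22.2×10⁻³
  material D: M = 19.4×10⁻³
  material X: M = 13.7×10⁻³
  material V: M = 5.14×10⁻³
  material U: M = 4.82×10⁻³
The maximum is for material R.

material R, M = 22.2×10⁻³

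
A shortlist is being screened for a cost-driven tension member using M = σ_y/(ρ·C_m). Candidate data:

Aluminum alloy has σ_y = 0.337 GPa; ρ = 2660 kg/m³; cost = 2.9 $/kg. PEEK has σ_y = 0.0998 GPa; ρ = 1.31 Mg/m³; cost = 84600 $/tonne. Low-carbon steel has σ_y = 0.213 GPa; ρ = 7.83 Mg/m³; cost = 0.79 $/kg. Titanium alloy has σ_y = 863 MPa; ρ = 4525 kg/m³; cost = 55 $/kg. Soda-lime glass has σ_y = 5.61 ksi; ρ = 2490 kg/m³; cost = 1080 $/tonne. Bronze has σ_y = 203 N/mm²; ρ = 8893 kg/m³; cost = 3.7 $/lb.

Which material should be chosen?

Normalizing units and computing the index:
  aluminum alloy: σ_y = 337.0 MPa, ρ = 2660 kg/m³, cost = 2.900 $/kg
  PEEK: σ_y = 99.80 MPa, ρ = 1310 kg/m³, cost = 84.60 $/kg
  low-carbon steel: σ_y = 213.0 MPa, ρ = 7830 kg/m³, cost = 0.7900 $/kg
  titanium alloy: σ_y = 863.0 MPa, ρ = 4525 kg/m³, cost = 55.00 $/kg
  soda-lime glass: σ_y = 38.68 MPa, ρ = 2490 kg/m³, cost = 1.080 $/kg
  bronze: σ_y = 203.0 MPa, ρ = 8893 kg/m³, cost = 8.157 $/kg
  aluminum alloy: M = 43.7 kN·m per $
  low-carbon steel: M = 34.4 kN·m per $
  soda-lime glass: M = 14.4 kN·m per $
  titanium alloy: M = 3.47 kN·m per $
  bronze: M = 2.80 kN·m per $
  PEEK: M = 0.901 kN·m per $
Aluminum alloy has the largest M.

aluminum alloy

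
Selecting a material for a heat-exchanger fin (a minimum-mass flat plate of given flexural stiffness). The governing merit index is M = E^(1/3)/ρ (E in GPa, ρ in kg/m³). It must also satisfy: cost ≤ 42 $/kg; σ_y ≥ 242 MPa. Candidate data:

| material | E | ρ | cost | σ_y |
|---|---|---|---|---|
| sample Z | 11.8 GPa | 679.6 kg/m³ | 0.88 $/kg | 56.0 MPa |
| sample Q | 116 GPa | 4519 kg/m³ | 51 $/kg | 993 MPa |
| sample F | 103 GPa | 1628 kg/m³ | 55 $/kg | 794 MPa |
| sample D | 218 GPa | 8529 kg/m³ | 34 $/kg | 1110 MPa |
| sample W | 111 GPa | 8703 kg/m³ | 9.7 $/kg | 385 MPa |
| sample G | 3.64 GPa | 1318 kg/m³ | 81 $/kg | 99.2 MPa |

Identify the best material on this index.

Screen on constraints: cost ≤ 42 $/kg; σ_y ≥ 242 MPa. Survivors: sample D, sample W.
Computing M directly (units already consistent):
  sample D: M = 0.706×10⁻³
  sample W: M = 0.552×10⁻³
The maximum is for sample D.

sample D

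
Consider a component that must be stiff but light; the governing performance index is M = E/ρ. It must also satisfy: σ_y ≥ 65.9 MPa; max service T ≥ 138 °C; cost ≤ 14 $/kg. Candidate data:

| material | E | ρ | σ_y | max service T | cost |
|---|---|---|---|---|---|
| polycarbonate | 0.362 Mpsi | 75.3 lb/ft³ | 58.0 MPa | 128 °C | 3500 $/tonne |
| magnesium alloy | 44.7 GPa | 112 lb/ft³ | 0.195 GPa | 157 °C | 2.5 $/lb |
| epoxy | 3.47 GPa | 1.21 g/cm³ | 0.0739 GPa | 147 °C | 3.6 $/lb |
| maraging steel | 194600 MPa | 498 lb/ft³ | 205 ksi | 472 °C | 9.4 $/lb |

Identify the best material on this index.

magnesium alloy

Screen on constraints: σ_y ≥ 65.9 MPa; max service T ≥ 138 °C; cost ≤ 14 $/kg. Survivors: magnesium alloy, epoxy.
Normalizing units and computing the index:
  magnesium alloy: E = 44.70 GPa, ρ = 1794 kg/m³
  epoxy: E = 3.470 GPa, ρ = 1210 kg/m³
  magnesium alloy: M = 24.9 MN·m/kg
  epoxy: M = 2.87 MN·m/kg
Magnesium alloy ranks first.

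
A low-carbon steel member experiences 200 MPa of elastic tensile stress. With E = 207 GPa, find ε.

9.66×10⁻⁴

ε = σ/E = 200 / 207000 = 9.66×10⁻⁴.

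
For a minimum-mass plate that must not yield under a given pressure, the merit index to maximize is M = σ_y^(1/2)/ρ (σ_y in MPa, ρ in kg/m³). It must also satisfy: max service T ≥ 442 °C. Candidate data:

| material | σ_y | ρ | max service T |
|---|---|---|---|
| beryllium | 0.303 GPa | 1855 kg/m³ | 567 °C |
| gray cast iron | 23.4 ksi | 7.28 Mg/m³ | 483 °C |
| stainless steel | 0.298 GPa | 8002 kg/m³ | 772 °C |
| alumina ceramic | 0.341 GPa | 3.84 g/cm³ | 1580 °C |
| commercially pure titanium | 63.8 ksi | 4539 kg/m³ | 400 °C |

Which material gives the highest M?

beryllium

Screen on constraints: max service T ≥ 442 °C. Survivors: beryllium, gray cast iron, stainless steel, alumina ceramic.
Convert each candidate to consistent units, then evaluate M:
  beryllium: σ_y = 303.0 MPa, ρ = 1855 kg/m³
  gray cast iron: σ_y = 161.3 MPa, ρ = 7280 kg/m³
  stainless steel: σ_y = 298.0 MPa, ρ = 8002 kg/m³
  alumina ceramic: σ_y = 341.0 MPa, ρ = 3840 kg/m³
  beryllium: M = 9.38×10⁻³
  alumina ceramic: M = 4.81×10⁻³
  stainless steel: M = 2.16×10⁻³
  gray cast iron: M = 1.74×10⁻³
The maximum is for beryllium.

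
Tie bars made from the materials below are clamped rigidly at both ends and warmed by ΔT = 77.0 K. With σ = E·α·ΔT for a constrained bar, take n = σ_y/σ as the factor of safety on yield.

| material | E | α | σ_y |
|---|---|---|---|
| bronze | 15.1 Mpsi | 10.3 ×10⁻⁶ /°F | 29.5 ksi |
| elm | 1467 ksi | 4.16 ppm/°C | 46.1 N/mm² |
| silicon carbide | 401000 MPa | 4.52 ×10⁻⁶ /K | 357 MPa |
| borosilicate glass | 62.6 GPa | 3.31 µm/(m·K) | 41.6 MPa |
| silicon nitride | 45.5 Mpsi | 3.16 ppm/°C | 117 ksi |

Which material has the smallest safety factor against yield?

bronze

With everything in SI (GPa, ×10⁻⁶/K, MPa):
  bronze: E = 104.1, α = 18.5, σ_y = 203.4 → σ = 149 MPa, n = 1.37
  elm: E = 10.11, α = 4.16, σ_y = 46.10 → σ = 3.24 MPa, n = 14.2
  silicon carbide: E = 401.0, α = 4.52, σ_y = 357.0 → σ = 140 MPa, n = 2.56
  borosilicate glass: E = 62.60, α = 3.31, σ_y = 41.60 → σ = 16.0 MPa, n = 2.61
  silicon nitride: E = 313.7, α = 3.16, σ_y = 806.7 → σ = 76.3 MPa, n = 10.6
Smallest n: bronze with n = 1.37.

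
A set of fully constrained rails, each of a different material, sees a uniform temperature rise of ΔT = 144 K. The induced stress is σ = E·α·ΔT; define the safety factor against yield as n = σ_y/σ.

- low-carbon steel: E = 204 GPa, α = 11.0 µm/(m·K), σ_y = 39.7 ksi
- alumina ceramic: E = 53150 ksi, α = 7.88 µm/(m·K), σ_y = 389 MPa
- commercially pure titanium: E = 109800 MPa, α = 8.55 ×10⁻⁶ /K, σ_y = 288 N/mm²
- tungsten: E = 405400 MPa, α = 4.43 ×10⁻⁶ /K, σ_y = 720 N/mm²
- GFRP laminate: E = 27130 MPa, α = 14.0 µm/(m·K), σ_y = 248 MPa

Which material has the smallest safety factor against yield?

In consistent units (E in GPa, α in ×10⁻⁶/K, σ_y in MPa):
  low-carbon steel: E = 204.0, α = 11.0, σ_y = 273.7 → σ = 323 MPa, n = 0.847
  alumina ceramic: E = 366.5, α = 7.88, σ_y = 389.0 → σ = 416 MPa, n = 0.935
  commercially pure titanium: E = 109.8, α = 8.55, σ_y = 288.0 → σ = 135 MPa, n = 2.13
  tungsten: E = 405.4, α = 4.43, σ_y = 720.0 → σ = 259 MPa, n = 2.78
  GFRP laminate: E = 27.13, α = 14.0, σ_y = 248.0 → σ = 54.7 MPa, n = 4.53
Smallest n: low-carbon steel with n = 0.847.

low-carbon steel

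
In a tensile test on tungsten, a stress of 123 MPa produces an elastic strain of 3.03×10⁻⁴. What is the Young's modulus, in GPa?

E = σ/ε = 123 MPa / 3.03×10⁻⁴ = 405900 MPa = 406 GPa.

406 GPa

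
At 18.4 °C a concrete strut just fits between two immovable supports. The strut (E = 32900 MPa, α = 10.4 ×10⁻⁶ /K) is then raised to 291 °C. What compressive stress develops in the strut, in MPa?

E = 32900 MPa = 32.90 GPa.
ΔT = 272.6 K. Constrained thermal stress σ = E·α·ΔT = 32.90×10³ MPa × 10.4×10⁻⁶ × 272.6 = 93.3 MPa (compressive).

93.3 MPa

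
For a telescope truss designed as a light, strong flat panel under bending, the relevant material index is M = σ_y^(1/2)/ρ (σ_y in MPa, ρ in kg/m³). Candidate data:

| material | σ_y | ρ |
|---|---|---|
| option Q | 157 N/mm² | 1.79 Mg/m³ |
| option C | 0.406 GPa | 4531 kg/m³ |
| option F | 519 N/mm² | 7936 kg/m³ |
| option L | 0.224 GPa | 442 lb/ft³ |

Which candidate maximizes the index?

option Q

Convert each candidate to consistent units, then evaluate M:
  option Q: σ_y = 157.0 MPa, ρ = 1790 kg/m³
  option C: σ_y = 406.0 MPa, ρ = 4531 kg/m³
  option F: σ_y = 519.0 MPa, ρ = 7936 kg/m³
  option L: σ_y = 224.0 MPa, ρ = 7080 kg/m³
  option Q: M = 7.00×10⁻³
  option C: M = 4.45×10⁻³
  option F: M = 2.87×10⁻³
  option L: M = 2.11×10⁻³
The maximum is for option Q.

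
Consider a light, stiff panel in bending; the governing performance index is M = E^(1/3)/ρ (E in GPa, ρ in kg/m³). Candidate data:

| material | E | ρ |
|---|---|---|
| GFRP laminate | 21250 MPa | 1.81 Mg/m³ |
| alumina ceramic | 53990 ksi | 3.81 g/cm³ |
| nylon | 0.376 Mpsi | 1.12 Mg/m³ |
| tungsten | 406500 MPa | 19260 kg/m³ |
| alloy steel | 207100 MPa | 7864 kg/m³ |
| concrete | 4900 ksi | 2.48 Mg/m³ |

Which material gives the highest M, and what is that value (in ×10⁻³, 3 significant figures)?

alumina ceramic, M = 1.89×10⁻³

In SI units:
  GFRP laminate: E = 21.25 GPa, ρ = 1810 kg/m³
  alumina ceramic: E = 372.2 GPa, ρ = 3810 kg/m³
  nylon: E = 2.592 GPa, ρ = 1120 kg/m³
  tungsten: E = 406.5 GPa, ρ = 19260 kg/m³
  alloy steel: E = 207.1 GPa, ρ = 7864 kg/m³
  concrete: E = 33.78 GPa, ρ = 2480 kg/m³
  alumina ceramic: M = 1.89×10⁻³
  GFRP laminate: M = 1.53×10⁻³
  concrete: M = 1.30×10⁻³
  nylon: M = 1.23×10⁻³
  alloy steel: M = 0.752×10⁻³
  tungsten: M = 0.385×10⁻³
Alumina ceramic ranks first.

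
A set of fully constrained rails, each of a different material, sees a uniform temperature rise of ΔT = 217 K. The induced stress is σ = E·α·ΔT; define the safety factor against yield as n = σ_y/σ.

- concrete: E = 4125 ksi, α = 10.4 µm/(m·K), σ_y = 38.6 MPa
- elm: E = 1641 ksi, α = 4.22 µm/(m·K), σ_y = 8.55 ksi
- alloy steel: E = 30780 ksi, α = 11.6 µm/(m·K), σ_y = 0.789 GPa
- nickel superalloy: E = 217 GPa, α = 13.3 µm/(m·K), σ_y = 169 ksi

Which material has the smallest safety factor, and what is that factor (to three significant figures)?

concrete, n = 0.601

Per material, after unit conversion:
  concrete: E = 28.44, α = 10.4, σ_y = 38.60 → σ = 64.2 MPa, n = 0.601
  elm: E = 11.31, α = 4.22, σ_y = 58.95 → σ = 10.4 MPa, n = 5.69
  alloy steel: E = 212.2, α = 11.6, σ_y = 789.0 → σ = 534 MPa, n = 1.48
  nickel superalloy: E = 217.0, α = 13.3, σ_y = 1165 → σ = 626 MPa, n = 1.86
The minimum is concrete at n = 0.601.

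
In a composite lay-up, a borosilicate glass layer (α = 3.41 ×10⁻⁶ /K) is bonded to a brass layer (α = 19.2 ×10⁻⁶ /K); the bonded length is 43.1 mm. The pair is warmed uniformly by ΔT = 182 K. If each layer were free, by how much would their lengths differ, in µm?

Δα = |3.41 − 19.2|×10⁻⁶/K = 15.8×10⁻⁶/K.
ΔL_mismatch = Δα·L·ΔT = 15.8×10⁻⁶ × 43.1 mm × 182.0 K = 124 µm.

124 µm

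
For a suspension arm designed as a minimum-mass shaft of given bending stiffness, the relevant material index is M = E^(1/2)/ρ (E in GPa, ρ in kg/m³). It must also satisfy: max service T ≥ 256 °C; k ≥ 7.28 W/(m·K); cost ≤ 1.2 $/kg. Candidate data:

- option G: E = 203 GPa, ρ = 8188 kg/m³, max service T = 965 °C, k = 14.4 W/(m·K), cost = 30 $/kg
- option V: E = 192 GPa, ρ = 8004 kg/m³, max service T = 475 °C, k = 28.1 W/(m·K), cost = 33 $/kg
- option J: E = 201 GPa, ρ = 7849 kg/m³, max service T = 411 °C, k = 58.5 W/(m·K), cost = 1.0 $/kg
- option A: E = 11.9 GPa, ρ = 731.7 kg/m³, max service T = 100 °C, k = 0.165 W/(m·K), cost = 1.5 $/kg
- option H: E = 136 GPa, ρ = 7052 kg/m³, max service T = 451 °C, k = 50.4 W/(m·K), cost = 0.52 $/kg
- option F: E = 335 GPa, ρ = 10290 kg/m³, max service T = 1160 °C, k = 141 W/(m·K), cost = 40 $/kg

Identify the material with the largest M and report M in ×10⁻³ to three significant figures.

Screen on constraints: max service T ≥ 256 °C; k ≥ 7.28 W/(m·K); cost ≤ 1.2 $/kg. Survivors: option J, option H.
Per-candidate index values:
  option J: M = 1.81×10⁻³
  option H: M = 1.65×10⁻³
Option J ranks first.

option J, M = 1.81×10⁻³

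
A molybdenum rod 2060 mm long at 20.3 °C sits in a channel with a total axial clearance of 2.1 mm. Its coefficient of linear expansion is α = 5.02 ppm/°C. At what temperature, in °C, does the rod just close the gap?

α·L₀·ΔT = 2.1 mm ⇒ ΔT = 2.1 / (5.02×10⁻⁶ × 2060.0) = 203.1 K.
T = 20.3 + 203.1 = 223.4 °C.

223 °C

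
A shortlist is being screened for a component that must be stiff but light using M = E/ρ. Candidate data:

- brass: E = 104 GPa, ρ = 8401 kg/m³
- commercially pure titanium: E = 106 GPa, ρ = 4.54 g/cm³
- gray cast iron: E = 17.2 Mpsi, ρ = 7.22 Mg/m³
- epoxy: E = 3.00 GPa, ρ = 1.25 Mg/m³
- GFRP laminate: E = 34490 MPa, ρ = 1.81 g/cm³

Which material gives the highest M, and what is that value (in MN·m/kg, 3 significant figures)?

Putting every candidate on a common basis:
  brass: E = 104.0 GPa, ρ = 8401 kg/m³
  commercially pure titanium: E = 106.0 GPa, ρ = 4540 kg/m³
  gray cast iron: E = 118.6 GPa, ρ = 7220 kg/m³
  epoxy: E = 3.000 GPa, ρ = 1250 kg/m³
  GFRP laminate: E = 34.49 GPa, ρ = 1810 kg/m³
  commercially pure titanium: M = 23.3 MN·m/kg
  GFRP laminate: M = 19.1 MN·m/kg
  gray cast iron: M = 16.4 MN·m/kg
  brass: M = 12.4 MN·m/kg
  epoxy: M = 2.40 MN·m/kg
Highest index: commercially pure titanium.

commercially pure titanium, M = 23.3 MN·m/kg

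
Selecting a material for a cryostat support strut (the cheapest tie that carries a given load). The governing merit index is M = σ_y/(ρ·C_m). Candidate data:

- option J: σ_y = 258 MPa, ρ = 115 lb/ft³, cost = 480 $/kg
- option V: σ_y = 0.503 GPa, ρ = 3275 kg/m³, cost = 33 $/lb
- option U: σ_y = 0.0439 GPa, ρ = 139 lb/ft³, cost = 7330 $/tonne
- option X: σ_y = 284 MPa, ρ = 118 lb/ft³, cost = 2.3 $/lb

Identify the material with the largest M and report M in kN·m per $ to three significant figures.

Putting every candidate on a common basis:
  option J: σ_y = 258.0 MPa, ρ = 1842 kg/m³, cost = 480.0 $/kg
  option V: σ_y = 503.0 MPa, ρ = 3275 kg/m³, cost = 72.75 $/kg
  option U: σ_y = 43.90 MPa, ρ = 2227 kg/m³, cost = 7.330 $/kg
  option X: σ_y = 284.0 MPa, ρ = 1890 kg/m³, cost = 5.071 $/kg
  option X: M = 29.6 kN·m per $
  option U: M = 2.69 kN·m per $
  option V: M = 2.11 kN·m per $
  option J: M = 0.292 kN·m per $
Highest index: option X.

option X, M = 29.6 kN·m per $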